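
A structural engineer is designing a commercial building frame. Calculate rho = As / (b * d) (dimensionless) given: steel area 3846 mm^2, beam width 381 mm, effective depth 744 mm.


rho = As / (b * d)
= 3846 / (381 * 744)
= 3846 / 283464
= 0.013568 (dimensionless)

0.013568 (dimensionless)


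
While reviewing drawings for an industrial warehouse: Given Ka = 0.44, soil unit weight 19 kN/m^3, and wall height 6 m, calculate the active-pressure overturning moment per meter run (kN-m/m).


Pa = 0.5 * Ka * gamma * H^2
= 0.5 * 0.44 * 19 * 6^2
= 150.48 kN/m
Arm = H / 3 = 6 / 3 = 2.0 m
Mo = Pa * arm = Pa * H / 3 = 150.48 * 6 / 3 = 300.96 kN-m/m

300.96 kN-m/m


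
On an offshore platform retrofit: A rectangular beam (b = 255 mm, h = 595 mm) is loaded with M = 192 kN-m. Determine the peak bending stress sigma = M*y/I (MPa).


I = b * h^3 / 12 = 255 * 595^3 / 12 = 4476203593.75 mm^4
y = h / 2 = 595 / 2 = 297.5 mm
M = 192 kN-m = 192000000.0 N-mm
sigma = M * y / I = 192000000.0 * 297.5 / 4476203593.75
= 12.76 MPa

12.76 MPa


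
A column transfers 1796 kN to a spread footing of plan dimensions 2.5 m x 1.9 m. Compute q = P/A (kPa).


A = 2.5 * 1.9 = 4.75 m^2
q = P / A = 1796 / 4.75
= 378.1053 kPa

378.1053 kPa


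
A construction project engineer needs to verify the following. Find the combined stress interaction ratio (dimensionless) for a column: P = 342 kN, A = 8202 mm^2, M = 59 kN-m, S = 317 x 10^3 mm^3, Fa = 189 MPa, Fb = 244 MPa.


f_a = P / A = 342000.0 / 8202 = 41.6971 MPa
f_b = M / S = 59000000.0 / 317000.0 = 186.1199 MPa
Ratio = f_a / Fa + f_b / Fb
= 41.6971 / 189 + 186.1199 / 244
= 0.9834 (dimensionless)

0.9834 (dimensionless)


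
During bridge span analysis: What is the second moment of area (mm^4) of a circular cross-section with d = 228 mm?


r = d / 2 = 228 / 2 = 114.0 mm
I = pi * r^4 / 4 = pi * 114.0^4 / 4
= 132650620.77 mm^4

132650620.77 mm^4


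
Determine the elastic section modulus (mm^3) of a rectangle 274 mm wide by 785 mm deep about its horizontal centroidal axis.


S = b * h^2 / 6
= 274 * 785^2 / 6
= 274 * 616225 / 6
= 28140941.67 mm^3

28140941.67 mm^3


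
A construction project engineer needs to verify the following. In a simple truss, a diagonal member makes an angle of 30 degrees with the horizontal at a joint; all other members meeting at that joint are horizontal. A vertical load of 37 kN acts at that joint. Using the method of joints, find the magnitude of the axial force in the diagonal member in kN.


At the joint, only the diagonal has a vertical component, so vertical equilibrium gives:
F * sin(30) = 37
F = 37 / sin(30)
= 37 / 0.5
= 74.0 kN

74.0 kN


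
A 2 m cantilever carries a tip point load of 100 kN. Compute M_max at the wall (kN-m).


For a cantilever with a point load at the free end:
M_max = P * L = 100 * 2 = 200 kN-m

200 kN-m


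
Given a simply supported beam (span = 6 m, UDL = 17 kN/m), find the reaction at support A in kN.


Total load = w * L = 17 * 6 = 102 kN
By symmetry, each reaction R = total / 2 = 102 / 2 = 51.0 kN

51.0 kN


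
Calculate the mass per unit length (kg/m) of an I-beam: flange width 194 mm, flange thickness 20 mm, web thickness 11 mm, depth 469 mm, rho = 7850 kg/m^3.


A_flanges = 2 * 194 * 20 = 7760 mm^2
A_web = (469 - 2 * 20) * 11 = 4719 mm^2
A_total = 7760 + 4719 = 12479 mm^2 = 0.012479 m^2
Weight = rho * A = 7850 * 0.012479 = 97.9601 kg/m

97.9601 kg/m


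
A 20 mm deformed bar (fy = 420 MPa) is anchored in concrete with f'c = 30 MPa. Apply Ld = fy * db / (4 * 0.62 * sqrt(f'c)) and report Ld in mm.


Ld = (fy * db) / (4 * 0.62 * sqrt(f'c))
= (420 * 20) / (4 * 0.62 * sqrt(30))
= 8400 / 13.5835
= 618.4 mm

618.4 mm


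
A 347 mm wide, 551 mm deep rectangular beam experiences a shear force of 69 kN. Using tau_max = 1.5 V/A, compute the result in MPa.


A = b * h = 347 * 551 = 191197 mm^2
V = 69 kN = 69000.0 N
tau_max = 1.5 * V / A = 1.5 * 69000.0 / 191197
= 0.5413 MPa

0.5413 MPa


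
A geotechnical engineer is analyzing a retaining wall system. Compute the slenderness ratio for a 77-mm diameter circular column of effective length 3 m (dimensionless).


Radius of gyration r = d / 4 = 77 / 4 = 19.25 mm
L_eff = 3000.0 mm
Slenderness ratio = L / r = 3000.0 / 19.25 = 155.84 (dimensionless)

155.84 (dimensionless)


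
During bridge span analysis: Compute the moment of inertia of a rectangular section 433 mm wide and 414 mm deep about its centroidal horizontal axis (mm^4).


I = b * h^3 / 12
= 433 * 414^3 / 12
= 433 * 70957944 / 12
= 2560399146.0 mm^4

2560399146.0 mm^4


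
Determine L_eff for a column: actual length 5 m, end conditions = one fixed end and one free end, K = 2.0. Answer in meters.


L_eff = K * L
= 2.0 * 5
= 10.0 m

10.0 m


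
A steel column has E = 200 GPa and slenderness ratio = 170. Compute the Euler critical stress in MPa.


sigma_cr = pi^2 * E / lambda^2
= 9.8696 * 200000.0 / 170^2
= 9.8696 * 200000.0 / 28900
= 68.3018 MPa

68.3018 MPa


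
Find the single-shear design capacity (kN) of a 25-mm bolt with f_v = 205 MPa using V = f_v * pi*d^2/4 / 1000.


A = pi * d^2 / 4 = pi * 25^2 / 4 = 490.8739 mm^2
V = f_v * A / 1000 = 205 * 490.8739 / 1000
= 100.6291 kN

100.6291 kN


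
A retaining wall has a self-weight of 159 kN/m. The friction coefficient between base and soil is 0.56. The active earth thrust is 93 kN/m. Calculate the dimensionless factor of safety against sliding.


Resisting force = mu * W = 0.56 * 159 = 89.04 kN/m
FOS = Resisting / Driving = 89.04 / 93
= 0.9574 (dimensionless)

0.9574 (dimensionless)


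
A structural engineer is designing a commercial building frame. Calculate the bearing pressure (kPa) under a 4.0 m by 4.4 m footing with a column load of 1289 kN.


A = 4.0 * 4.4 = 17.6 m^2
q = P / A = 1289 / 17.6
= 73.2386 kPa

73.2386 kPa


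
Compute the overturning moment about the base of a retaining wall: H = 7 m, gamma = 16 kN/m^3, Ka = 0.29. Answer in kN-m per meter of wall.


Pa = 0.5 * Ka * gamma * H^2
= 0.5 * 0.29 * 16 * 7^2
= 113.68 kN/m
Arm = H / 3 = 7 / 3 = 2.3333 m
Mo = Pa * arm = Pa * H / 3 = 113.68 * 7 / 3 = 265.2533 kN-m/m

265.2533 kN-m/m


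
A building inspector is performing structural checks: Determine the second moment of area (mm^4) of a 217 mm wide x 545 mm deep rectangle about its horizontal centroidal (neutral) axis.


I = b * h^3 / 12
= 217 * 545^3 / 12
= 217 * 161878625 / 12
= 2927305135.42 mm^4

2927305135.42 mm^4


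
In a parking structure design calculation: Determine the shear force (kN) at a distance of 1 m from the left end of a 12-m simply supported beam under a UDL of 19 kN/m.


R_A = w * L / 2 = 19 * 12 / 2 = 114.0 kN
V(x) = R_A - w * x = 114.0 - 19 * 1
= 95.0 kN

95.0 kN


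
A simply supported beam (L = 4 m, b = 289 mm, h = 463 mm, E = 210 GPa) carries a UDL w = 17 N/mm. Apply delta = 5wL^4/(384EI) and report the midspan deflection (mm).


I = 289 * 463^3 / 12 = 2390339398.58 mm^4
L = 4000.0 mm, w = 17 N/mm, E = 210000.0 MPa
delta = 5 * w * L^4 / (384 * E * I)
= 5 * 17 * 4000.0^4 / (384 * 210000.0 * 2390339398.58)
= 0.1129 mm

0.1129 mm


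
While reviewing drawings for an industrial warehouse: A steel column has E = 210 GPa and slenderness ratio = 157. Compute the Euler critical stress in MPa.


sigma_cr = pi^2 * E / lambda^2
= 9.8696 * 210000.0 / 157^2
= 9.8696 * 210000.0 / 24649
= 84.0852 MPa

84.0852 MPa


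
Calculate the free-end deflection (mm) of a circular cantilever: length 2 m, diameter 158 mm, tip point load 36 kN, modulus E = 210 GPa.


I = pi * d^4 / 64 = pi * 158^4 / 64 = 30591322.08 mm^4
L = 2000.0 mm, P = 36000.0 N, E = 210000.0 MPa
delta = P * L^3 / (3 * E * I)
= 36000.0 * 2000.0^3 / (3 * 210000.0 * 30591322.08)
= 14.9435 mm

14.9435 mm


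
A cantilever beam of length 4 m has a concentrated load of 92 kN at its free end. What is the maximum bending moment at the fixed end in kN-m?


For a cantilever with a point load at the free end:
M_max = P * L = 92 * 4 = 368 kN-m

368 kN-m


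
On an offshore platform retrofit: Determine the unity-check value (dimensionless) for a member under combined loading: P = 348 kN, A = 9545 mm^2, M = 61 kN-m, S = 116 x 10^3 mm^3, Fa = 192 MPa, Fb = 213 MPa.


f_a = P / A = 348000.0 / 9545 = 36.4589 MPa
f_b = M / S = 61000000.0 / 116000.0 = 525.8621 MPa
Ratio = f_a / Fa + f_b / Fb
= 36.4589 / 192 + 525.8621 / 213
= 2.6587 (dimensionless)

2.6587 (dimensionless)


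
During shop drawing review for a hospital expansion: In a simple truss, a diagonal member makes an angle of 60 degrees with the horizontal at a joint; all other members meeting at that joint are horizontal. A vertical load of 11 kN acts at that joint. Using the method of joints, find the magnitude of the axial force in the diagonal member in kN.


At the joint, only the diagonal has a vertical component, so vertical equilibrium gives:
F * sin(60) = 11
F = 11 / sin(60)
= 11 / 0.866025
= 12.7 kN

12.7 kN


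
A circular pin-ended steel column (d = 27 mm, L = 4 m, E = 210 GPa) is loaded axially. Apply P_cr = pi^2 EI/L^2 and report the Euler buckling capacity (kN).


I = pi * d^4 / 64 = 26087.05 mm^4
L = 4000.0 mm
P_cr = pi^2 * E * I / L^2
= 9.8696 * 210000.0 * 26087.05 / 4000.0^2
= 3379.28 N = 3.3793 kN

3.3793 kN


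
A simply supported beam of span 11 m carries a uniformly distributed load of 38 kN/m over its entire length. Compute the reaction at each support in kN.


Total load = w * L = 38 * 11 = 418 kN
By symmetry, each reaction R = total / 2 = 418 / 2 = 209.0 kN

209.0 kN


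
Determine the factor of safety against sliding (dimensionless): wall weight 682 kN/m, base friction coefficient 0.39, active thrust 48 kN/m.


Resisting force = mu * W = 0.39 * 682 = 265.98 kN/m
FOS = Resisting / Driving = 265.98 / 48
= 5.5413 (dimensionless)

5.5413 (dimensionless)


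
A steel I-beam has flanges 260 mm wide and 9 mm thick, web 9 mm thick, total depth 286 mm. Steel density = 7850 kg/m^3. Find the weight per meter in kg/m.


A_flanges = 2 * 260 * 9 = 4680 mm^2
A_web = (286 - 2 * 9) * 9 = 2412 mm^2
A_total = 4680 + 2412 = 7092 mm^2 = 0.007092 m^2
Weight = rho * A = 7850 * 0.007092 = 55.6722 kg/m

55.6722 kg/m


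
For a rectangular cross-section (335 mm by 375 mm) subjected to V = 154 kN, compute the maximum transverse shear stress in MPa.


A = b * h = 335 * 375 = 125625 mm^2
V = 154 kN = 154000.0 N
tau_max = 1.5 * V / A = 1.5 * 154000.0 / 125625
= 1.8388 MPa

1.8388 MPa


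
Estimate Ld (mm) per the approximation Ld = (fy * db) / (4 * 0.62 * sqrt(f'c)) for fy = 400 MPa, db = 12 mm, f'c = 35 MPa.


Ld = (fy * db) / (4 * 0.62 * sqrt(f'c))
= (400 * 12) / (4 * 0.62 * sqrt(35))
= 4800 / 14.6719
= 327.16 mm

327.16 mm


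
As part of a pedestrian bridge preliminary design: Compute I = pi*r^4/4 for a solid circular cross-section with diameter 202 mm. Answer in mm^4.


r = d / 2 = 202 / 2 = 101.0 mm
I = pi * r^4 / 4 = pi * 101.0^4 / 4
= 81728847.83 mm^4

81728847.83 mm^4


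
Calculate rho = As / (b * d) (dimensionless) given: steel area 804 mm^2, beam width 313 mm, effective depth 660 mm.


rho = As / (b * d)
= 804 / (313 * 660)
= 804 / 206580
= 0.003892 (dimensionless)

0.003892 (dimensionless)


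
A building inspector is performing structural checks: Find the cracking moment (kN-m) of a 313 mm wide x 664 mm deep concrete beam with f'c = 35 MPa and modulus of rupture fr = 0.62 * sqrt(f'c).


fr = 0.62 * sqrt(35) = 0.62 * 5.9161 = 3.668 MPa
I = 313 * 664^3 / 12 = 7636024789.33 mm^4
y_t = 332.0 mm
M_cr = fr * I / y_t = 3.668 * 7636024789.33 / 332.0 N-mm
= 84.3636 kN-m

84.3636 kN-m


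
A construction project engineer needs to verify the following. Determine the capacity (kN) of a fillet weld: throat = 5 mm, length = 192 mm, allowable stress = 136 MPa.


Strength = throat * length * allowable stress
= 5 * 192 * 136 N
= 130560 N
= 130.56 kN

130.56 kN


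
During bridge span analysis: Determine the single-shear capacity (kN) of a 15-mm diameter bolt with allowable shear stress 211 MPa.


A = pi * d^2 / 4 = pi * 15^2 / 4 = 176.7146 mm^2
V = f_v * A / 1000 = 211 * 176.7146 / 1000
= 37.2868 kN

37.2868 kN


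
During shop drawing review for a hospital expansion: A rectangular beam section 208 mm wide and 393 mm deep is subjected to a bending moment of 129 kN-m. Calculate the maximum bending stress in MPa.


I = b * h^3 / 12 = 208 * 393^3 / 12 = 1052106588.0 mm^4
y = h / 2 = 393 / 2 = 196.5 mm
M = 129 kN-m = 129000000.0 N-mm
sigma = M * y / I = 129000000.0 * 196.5 / 1052106588.0
= 24.09 MPa

24.09 MPa


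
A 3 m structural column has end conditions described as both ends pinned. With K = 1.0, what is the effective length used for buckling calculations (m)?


L_eff = K * L
= 1.0 * 3
= 3.0 m

3.0 m


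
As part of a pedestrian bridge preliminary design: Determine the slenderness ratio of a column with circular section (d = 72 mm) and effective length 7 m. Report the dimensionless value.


Radius of gyration r = d / 4 = 72 / 4 = 18.0 mm
L_eff = 7000.0 mm
Slenderness ratio = L / r = 7000.0 / 18.0 = 388.89 (dimensionless)

388.89 (dimensionless)


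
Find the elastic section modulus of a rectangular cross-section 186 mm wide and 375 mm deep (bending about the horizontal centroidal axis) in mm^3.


S = b * h^2 / 6
= 186 * 375^2 / 6
= 186 * 140625 / 6
= 4359375.0 mm^3

4359375.0 mm^3


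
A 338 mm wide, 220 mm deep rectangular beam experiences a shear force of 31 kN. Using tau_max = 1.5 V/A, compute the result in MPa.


A = b * h = 338 * 220 = 74360 mm^2
V = 31 kN = 31000.0 N
tau_max = 1.5 * V / A = 1.5 * 31000.0 / 74360
= 0.6253 MPa

0.6253 MPa


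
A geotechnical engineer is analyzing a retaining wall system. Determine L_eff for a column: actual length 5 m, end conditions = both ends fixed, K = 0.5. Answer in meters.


L_eff = K * L
= 0.5 * 5
= 2.5 m

2.5 m


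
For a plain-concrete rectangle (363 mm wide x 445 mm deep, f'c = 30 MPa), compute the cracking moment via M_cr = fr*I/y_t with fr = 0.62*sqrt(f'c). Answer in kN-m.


fr = 0.62 * sqrt(30) = 0.62 * 5.4772 = 3.3959 MPa
I = 363 * 445^3 / 12 = 2665664031.25 mm^4
y_t = 222.5 mm
M_cr = fr * I / y_t = 3.3959 * 2665664031.25 / 222.5 N-mm
= 40.6844 kN-m

40.6844 kN-m


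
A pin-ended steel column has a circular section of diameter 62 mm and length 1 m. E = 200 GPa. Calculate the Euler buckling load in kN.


I = pi * d^4 / 64 = 725331.7 mm^4
L = 1000.0 mm
P_cr = pi^2 * E * I / L^2
= 9.8696 * 200000.0 * 725331.7 / 1000.0^2
= 1431747.38 N = 1431.7474 kN

1431.7474 kN


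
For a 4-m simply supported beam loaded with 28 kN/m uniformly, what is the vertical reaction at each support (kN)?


Total load = w * L = 28 * 4 = 112 kN
By symmetry, each reaction R = total / 2 = 112 / 2 = 56.0 kN

56.0 kN


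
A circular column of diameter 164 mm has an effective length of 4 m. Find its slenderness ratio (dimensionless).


Radius of gyration r = d / 4 = 164 / 4 = 41.0 mm
L_eff = 4000.0 mm
Slenderness ratio = L / r = 4000.0 / 41.0 = 97.56 (dimensionless)

97.56 (dimensionless)


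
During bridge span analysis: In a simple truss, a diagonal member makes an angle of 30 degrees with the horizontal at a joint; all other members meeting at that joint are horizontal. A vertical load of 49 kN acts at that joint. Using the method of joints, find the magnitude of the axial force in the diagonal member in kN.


At the joint, only the diagonal has a vertical component, so vertical equilibrium gives:
F * sin(30) = 49
F = 49 / sin(30)
= 49 / 0.5
= 98.0 kN

98.0 kN


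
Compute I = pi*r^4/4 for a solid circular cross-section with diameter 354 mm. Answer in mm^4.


r = d / 2 = 354 / 2 = 177.0 mm
I = pi * r^4 / 4 = pi * 177.0^4 / 4
= 770873199.04 mm^4

770873199.04 mm^4


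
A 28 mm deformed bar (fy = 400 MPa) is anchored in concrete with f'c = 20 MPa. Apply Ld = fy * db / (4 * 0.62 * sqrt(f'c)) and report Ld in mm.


Ld = (fy * db) / (4 * 0.62 * sqrt(f'c))
= (400 * 28) / (4 * 0.62 * sqrt(20))
= 11200 / 11.0909
= 1009.84 mm

1009.84 mm


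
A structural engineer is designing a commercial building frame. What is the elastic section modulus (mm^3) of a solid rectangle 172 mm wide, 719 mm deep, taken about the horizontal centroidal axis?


S = b * h^2 / 6
= 172 * 719^2 / 6
= 172 * 516961 / 6
= 14819548.67 mm^3

14819548.67 mm^3


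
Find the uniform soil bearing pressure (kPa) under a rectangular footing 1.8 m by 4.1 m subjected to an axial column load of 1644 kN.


A = 1.8 * 4.1 = 7.38 m^2
q = P / A = 1644 / 7.38
= 222.7642 kPa

222.7642 kPa


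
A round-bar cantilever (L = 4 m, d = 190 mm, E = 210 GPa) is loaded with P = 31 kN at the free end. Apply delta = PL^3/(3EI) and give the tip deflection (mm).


I = pi * d^4 / 64 = pi * 190^4 / 64 = 63971171.28 mm^4
L = 4000.0 mm, P = 31000.0 N, E = 210000.0 MPa
delta = P * L^3 / (3 * E * I)
= 31000.0 * 4000.0^3 / (3 * 210000.0 * 63971171.28)
= 49.2285 mm

49.2285 mm


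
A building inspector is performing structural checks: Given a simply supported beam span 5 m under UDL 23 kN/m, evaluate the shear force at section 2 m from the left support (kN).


R_A = w * L / 2 = 23 * 5 / 2 = 57.5 kN
V(x) = R_A - w * x = 57.5 - 23 * 2
= 11.5 kN

11.5 kN


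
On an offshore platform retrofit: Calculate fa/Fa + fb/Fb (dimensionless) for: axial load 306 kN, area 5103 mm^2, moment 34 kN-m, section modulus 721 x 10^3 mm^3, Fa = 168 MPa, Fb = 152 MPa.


f_a = P / A = 306000.0 / 5103 = 59.9647 MPa
f_b = M / S = 34000000.0 / 721000.0 = 47.1567 MPa
Ratio = f_a / Fa + f_b / Fb
= 59.9647 / 168 + 47.1567 / 152
= 0.6672 (dimensionless)

0.6672 (dimensionless)


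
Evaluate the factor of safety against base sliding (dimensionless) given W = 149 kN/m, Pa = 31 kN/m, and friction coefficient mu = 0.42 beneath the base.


Resisting force = mu * W = 0.42 * 149 = 62.58 kN/m
FOS = Resisting / Driving = 62.58 / 31
= 2.0187 (dimensionless)

2.0187 (dimensionless)


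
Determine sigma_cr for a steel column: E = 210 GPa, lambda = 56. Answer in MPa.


sigma_cr = pi^2 * E / lambda^2
= 9.8696 * 210000.0 / 56^2
= 9.8696 * 210000.0 / 3136
= 660.911 MPa

660.911 MPa


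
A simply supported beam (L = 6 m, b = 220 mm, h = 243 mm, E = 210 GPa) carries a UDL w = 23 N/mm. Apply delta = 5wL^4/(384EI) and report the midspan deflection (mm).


I = 220 * 243^3 / 12 = 263063295.0 mm^4
L = 6000.0 mm, w = 23 N/mm, E = 210000.0 MPa
delta = 5 * w * L^4 / (384 * E * I)
= 5 * 23 * 6000.0^4 / (384 * 210000.0 * 263063295.0)
= 7.0257 mm

7.0257 mm


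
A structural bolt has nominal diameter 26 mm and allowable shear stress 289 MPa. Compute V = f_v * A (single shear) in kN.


A = pi * d^2 / 4 = pi * 26^2 / 4 = 530.9292 mm^2
V = f_v * A / 1000 = 289 * 530.9292 / 1000
= 153.4385 kN

153.4385 kN


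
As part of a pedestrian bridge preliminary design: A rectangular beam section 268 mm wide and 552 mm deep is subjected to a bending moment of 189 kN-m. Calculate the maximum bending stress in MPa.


I = b * h^3 / 12 = 268 * 552^3 / 12 = 3756390912.0 mm^4
y = h / 2 = 552 / 2 = 276.0 mm
M = 189 kN-m = 189000000.0 N-mm
sigma = M * y / I = 189000000.0 * 276.0 / 3756390912.0
= 13.89 MPa

13.89 MPa


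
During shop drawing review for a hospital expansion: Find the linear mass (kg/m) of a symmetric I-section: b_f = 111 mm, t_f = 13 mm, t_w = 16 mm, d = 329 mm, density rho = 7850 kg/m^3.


A_flanges = 2 * 111 * 13 = 2886 mm^2
A_web = (329 - 2 * 13) * 16 = 4848 mm^2
A_total = 2886 + 4848 = 7734 mm^2 = 0.007734 m^2
Weight = rho * A = 7850 * 0.007734 = 60.7119 kg/m

60.7119 kg/m


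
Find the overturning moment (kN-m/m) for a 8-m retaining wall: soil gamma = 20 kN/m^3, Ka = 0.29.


Pa = 0.5 * Ka * gamma * H^2
= 0.5 * 0.29 * 20 * 8^2
= 185.6 kN/m
Arm = H / 3 = 8 / 3 = 2.6667 m
Mo = Pa * arm = Pa * H / 3 = 185.6 * 8 / 3 = 494.9333 kN-m/m

494.9333 kN-m/m


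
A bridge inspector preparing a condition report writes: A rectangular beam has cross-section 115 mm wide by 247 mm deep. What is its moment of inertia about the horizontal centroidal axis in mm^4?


I = b * h^3 / 12
= 115 * 247^3 / 12
= 115 * 15069223 / 12
= 144413387.08 mm^4

144413387.08 mm^4


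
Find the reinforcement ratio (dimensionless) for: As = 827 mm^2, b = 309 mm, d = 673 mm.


rho = As / (b * d)
= 827 / (309 * 673)
= 827 / 207957
= 0.003977 (dimensionless)

0.003977 (dimensionless)


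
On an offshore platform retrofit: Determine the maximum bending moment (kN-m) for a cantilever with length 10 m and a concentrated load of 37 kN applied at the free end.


For a cantilever with a point load at the free end:
M_max = P * L = 37 * 10 = 370 kN-m

370 kN-m


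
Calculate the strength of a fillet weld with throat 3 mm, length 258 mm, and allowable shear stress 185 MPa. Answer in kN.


Strength = throat * length * allowable stress
= 3 * 258 * 185 N
= 143190 N
= 143.19 kN

143.19 kN


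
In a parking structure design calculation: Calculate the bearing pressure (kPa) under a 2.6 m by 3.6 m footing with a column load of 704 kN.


A = 2.6 * 3.6 = 9.36 m^2
q = P / A = 704 / 9.36
= 75.2137 kPa

75.2137 kPa


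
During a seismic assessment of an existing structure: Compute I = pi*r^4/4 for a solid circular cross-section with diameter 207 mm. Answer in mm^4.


r = d / 2 = 207 / 2 = 103.5 mm
I = pi * r^4 / 4 = pi * 103.5^4 / 4
= 90126245.71 mm^4

90126245.71 mm^4


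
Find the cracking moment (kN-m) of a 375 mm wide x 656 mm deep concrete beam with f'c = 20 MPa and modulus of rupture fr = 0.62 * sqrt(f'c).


fr = 0.62 * sqrt(20) = 0.62 * 4.4721 = 2.7727 MPa
I = 375 * 656^3 / 12 = 8821888000.0 mm^4
y_t = 328.0 mm
M_cr = fr * I / y_t = 2.7727 * 8821888000.0 / 328.0 N-mm
= 74.5752 kN-m

74.5752 kN-m


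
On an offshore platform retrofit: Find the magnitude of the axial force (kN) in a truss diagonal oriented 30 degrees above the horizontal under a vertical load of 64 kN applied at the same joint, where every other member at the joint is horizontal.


At the joint, only the diagonal has a vertical component, so vertical equilibrium gives:
F * sin(30) = 64
F = 64 / sin(30)
= 64 / 0.5
= 128.0 kN

128.0 kN


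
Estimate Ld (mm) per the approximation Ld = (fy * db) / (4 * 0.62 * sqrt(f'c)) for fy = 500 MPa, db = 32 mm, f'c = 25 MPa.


Ld = (fy * db) / (4 * 0.62 * sqrt(f'c))
= (500 * 32) / (4 * 0.62 * sqrt(25))
= 16000 / 12.4
= 1290.32 mm

1290.32 mm


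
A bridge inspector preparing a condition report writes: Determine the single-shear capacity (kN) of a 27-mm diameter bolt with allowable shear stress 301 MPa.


A = pi * d^2 / 4 = pi * 27^2 / 4 = 572.5553 mm^2
V = f_v * A / 1000 = 301 * 572.5553 / 1000
= 172.3391 kN

172.3391 kN


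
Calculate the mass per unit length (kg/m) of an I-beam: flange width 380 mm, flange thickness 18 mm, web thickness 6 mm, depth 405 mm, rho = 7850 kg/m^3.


A_flanges = 2 * 380 * 18 = 13680 mm^2
A_web = (405 - 2 * 18) * 6 = 2214 mm^2
A_total = 13680 + 2214 = 15894 mm^2 = 0.015894 m^2
Weight = rho * A = 7850 * 0.015894 = 124.7679 kg/m

124.7679 kg/m


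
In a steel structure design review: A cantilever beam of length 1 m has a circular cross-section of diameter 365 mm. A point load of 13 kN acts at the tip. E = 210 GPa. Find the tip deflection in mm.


I = pi * d^4 / 64 = pi * 365^4 / 64 = 871247122.07 mm^4
L = 1000.0 mm, P = 13000.0 N, E = 210000.0 MPa
delta = P * L^3 / (3 * E * I)
= 13000.0 * 1000.0^3 / (3 * 210000.0 * 871247122.07)
= 0.0237 mm

0.0237 mm


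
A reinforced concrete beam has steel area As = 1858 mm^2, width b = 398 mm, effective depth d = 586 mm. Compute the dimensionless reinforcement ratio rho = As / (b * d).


rho = As / (b * d)
= 1858 / (398 * 586)
= 1858 / 233228
= 0.007966 (dimensionless)

0.007966 (dimensionless)


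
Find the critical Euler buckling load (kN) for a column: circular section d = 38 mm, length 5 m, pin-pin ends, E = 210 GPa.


I = pi * d^4 / 64 = 102353.87 mm^4
L = 5000.0 mm
P_cr = pi^2 * E * I / L^2
= 9.8696 * 210000.0 * 102353.87 / 5000.0^2
= 8485.61 N = 8.4856 kN

8.4856 kN


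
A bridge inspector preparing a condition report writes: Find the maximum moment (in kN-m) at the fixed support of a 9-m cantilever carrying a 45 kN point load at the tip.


For a cantilever with a point load at the free end:
M_max = P * L = 45 * 9 = 405 kN-m

405 kN-m


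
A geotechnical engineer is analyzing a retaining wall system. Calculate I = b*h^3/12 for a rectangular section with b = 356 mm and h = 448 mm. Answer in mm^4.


I = b * h^3 / 12
= 356 * 448^3 / 12
= 356 * 89915392 / 12
= 2667489962.67 mm^4

2667489962.67 mm^4


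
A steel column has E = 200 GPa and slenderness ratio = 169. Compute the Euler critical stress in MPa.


sigma_cr = pi^2 * E / lambda^2
= 9.8696 * 200000.0 / 169^2
= 9.8696 * 200000.0 / 28561
= 69.1125 MPa

69.1125 MPa


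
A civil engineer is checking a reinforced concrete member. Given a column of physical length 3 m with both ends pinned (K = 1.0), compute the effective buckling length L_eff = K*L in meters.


L_eff = K * L
= 1.0 * 3
= 3.0 m

3.0 m


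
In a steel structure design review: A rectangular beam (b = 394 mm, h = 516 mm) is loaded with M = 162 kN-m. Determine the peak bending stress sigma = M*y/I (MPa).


I = b * h^3 / 12 = 394 * 516^3 / 12 = 4510909152.0 mm^4
y = h / 2 = 516 / 2 = 258.0 mm
M = 162 kN-m = 162000000.0 N-mm
sigma = M * y / I = 162000000.0 * 258.0 / 4510909152.0
= 9.27 MPa

9.27 MPa


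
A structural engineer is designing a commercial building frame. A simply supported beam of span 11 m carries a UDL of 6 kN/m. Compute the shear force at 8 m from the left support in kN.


R_A = w * L / 2 = 6 * 11 / 2 = 33.0 kN
V(x) = R_A - w * x = 33.0 - 6 * 8
= -15.0 kN

-15.0 kN


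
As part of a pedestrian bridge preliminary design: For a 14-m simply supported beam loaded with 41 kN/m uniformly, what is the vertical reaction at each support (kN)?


Total load = w * L = 41 * 14 = 574 kN
By symmetry, each reaction R = total / 2 = 574 / 2 = 287.0 kN

287.0 kN


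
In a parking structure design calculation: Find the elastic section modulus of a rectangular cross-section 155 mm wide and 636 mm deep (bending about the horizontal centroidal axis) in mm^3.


S = b * h^2 / 6
= 155 * 636^2 / 6
= 155 * 404496 / 6
= 10449480.0 mm^3

10449480.0 mm^3


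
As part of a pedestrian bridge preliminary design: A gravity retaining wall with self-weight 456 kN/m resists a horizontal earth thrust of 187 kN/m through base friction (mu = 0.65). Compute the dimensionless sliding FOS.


Resisting force = mu * W = 0.65 * 456 = 296.4 kN/m
FOS = Resisting / Driving = 296.4 / 187
= 1.585 (dimensionless)

1.585 (dimensionless)


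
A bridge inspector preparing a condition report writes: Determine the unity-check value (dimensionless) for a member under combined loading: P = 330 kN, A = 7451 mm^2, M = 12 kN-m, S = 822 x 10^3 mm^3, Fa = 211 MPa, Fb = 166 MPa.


f_a = P / A = 330000.0 / 7451 = 44.2894 MPa
f_b = M / S = 12000000.0 / 822000.0 = 14.5985 MPa
Ratio = f_a / Fa + f_b / Fb
= 44.2894 / 211 + 14.5985 / 166
= 0.2978 (dimensionless)

0.2978 (dimensionless)


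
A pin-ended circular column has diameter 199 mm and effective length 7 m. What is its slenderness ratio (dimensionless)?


Radius of gyration r = d / 4 = 199 / 4 = 49.75 mm
L_eff = 7000.0 mm
Slenderness ratio = L / r = 7000.0 / 49.75 = 140.7 (dimensionless)

140.7 (dimensionless)


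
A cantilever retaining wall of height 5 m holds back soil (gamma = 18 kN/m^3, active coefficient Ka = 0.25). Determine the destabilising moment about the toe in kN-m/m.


Pa = 0.5 * Ka * gamma * H^2
= 0.5 * 0.25 * 18 * 5^2
= 56.25 kN/m
Arm = H / 3 = 5 / 3 = 1.6667 m
Mo = Pa * arm = Pa * H / 3 = 56.25 * 5 / 3 = 93.75 kN-m/m

93.75 kN-m/m


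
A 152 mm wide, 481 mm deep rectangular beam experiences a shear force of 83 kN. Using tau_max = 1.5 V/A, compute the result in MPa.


A = b * h = 152 * 481 = 73112 mm^2
V = 83 kN = 83000.0 N
tau_max = 1.5 * V / A = 1.5 * 83000.0 / 73112
= 1.7029 MPa

1.7029 MPa


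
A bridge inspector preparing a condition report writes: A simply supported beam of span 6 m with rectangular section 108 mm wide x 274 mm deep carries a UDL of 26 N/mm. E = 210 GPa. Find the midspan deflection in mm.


I = 108 * 274^3 / 12 = 185137416.0 mm^4
L = 6000.0 mm, w = 26 N/mm, E = 210000.0 MPa
delta = 5 * w * L^4 / (384 * E * I)
= 5 * 26 * 6000.0^4 / (384 * 210000.0 * 185137416.0)
= 11.2851 mm

11.2851 mm


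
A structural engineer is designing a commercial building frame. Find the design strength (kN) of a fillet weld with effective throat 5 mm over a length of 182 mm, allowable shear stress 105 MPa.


Strength = throat * length * allowable stress
= 5 * 182 * 105 N
= 95550 N
= 95.55 kN

95.55 kN


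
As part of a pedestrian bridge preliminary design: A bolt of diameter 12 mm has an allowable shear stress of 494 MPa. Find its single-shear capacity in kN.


A = pi * d^2 / 4 = pi * 12^2 / 4 = 113.0973 mm^2
V = f_v * A / 1000 = 494 * 113.0973 / 1000
= 55.8701 kN

55.8701 kN


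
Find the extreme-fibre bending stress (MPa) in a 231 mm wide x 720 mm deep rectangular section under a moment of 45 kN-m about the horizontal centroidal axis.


I = b * h^3 / 12 = 231 * 720^3 / 12 = 7185024000.0 mm^4
y = h / 2 = 720 / 2 = 360.0 mm
M = 45 kN-m = 45000000.0 N-mm
sigma = M * y / I = 45000000.0 * 360.0 / 7185024000.0
= 2.25 MPa

2.25 MPa


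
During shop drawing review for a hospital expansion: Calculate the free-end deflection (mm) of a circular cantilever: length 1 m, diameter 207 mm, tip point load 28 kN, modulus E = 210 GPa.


I = pi * d^4 / 64 = pi * 207^4 / 64 = 90126245.71 mm^4
L = 1000.0 mm, P = 28000.0 N, E = 210000.0 MPa
delta = P * L^3 / (3 * E * I)
= 28000.0 * 1000.0^3 / (3 * 210000.0 * 90126245.71)
= 0.4931 mm

0.4931 mm


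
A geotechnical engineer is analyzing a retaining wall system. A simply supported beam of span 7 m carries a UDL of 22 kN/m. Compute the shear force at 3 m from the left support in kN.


R_A = w * L / 2 = 22 * 7 / 2 = 77.0 kN
V(x) = R_A - w * x = 77.0 - 22 * 3
= 11.0 kN

11.0 kN


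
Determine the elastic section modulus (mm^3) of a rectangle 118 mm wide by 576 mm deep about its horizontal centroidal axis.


S = b * h^2 / 6
= 118 * 576^2 / 6
= 118 * 331776 / 6
= 6524928.0 mm^3

6524928.0 mm^3


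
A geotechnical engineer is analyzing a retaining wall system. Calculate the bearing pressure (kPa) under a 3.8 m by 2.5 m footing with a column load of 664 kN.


A = 3.8 * 2.5 = 9.5 m^2
q = P / A = 664 / 9.5
= 69.8947 kPa

69.8947 kPa


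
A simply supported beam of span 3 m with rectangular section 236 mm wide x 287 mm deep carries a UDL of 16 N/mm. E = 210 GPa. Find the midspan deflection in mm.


I = 236 * 287^3 / 12 = 464918092.33 mm^4
L = 3000.0 mm, w = 16 N/mm, E = 210000.0 MPa
delta = 5 * w * L^4 / (384 * E * I)
= 5 * 16 * 3000.0^4 / (384 * 210000.0 * 464918092.33)
= 0.1728 mm

0.1728 mm


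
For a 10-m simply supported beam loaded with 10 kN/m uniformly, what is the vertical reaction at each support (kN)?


Total load = w * L = 10 * 10 = 100 kN
By symmetry, each reaction R = total / 2 = 100 / 2 = 50.0 kN

50.0 kN


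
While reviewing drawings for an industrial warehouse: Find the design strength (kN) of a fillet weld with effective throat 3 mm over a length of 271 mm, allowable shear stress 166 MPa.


Strength = throat * length * allowable stress
= 3 * 271 * 166 N
= 134958 N
= 134.96 kN

134.96 kN


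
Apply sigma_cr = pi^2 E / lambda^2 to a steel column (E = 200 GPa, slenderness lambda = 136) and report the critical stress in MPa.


sigma_cr = pi^2 * E / lambda^2
= 9.8696 * 200000.0 / 136^2
= 9.8696 * 200000.0 / 18496
= 106.7215 MPa

106.7215 MPa


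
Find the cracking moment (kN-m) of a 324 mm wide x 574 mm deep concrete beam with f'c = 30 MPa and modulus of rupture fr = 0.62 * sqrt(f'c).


fr = 0.62 * sqrt(30) = 0.62 * 5.4772 = 3.3959 MPa
I = 324 * 574^3 / 12 = 5106219048.0 mm^4
y_t = 287.0 mm
M_cr = fr * I / y_t = 3.3959 * 5106219048.0 / 287.0 N-mm
= 60.4185 kN-m

60.4185 kN-m


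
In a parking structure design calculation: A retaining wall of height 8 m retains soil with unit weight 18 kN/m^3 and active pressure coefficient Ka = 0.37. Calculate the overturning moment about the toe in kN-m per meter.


Pa = 0.5 * Ka * gamma * H^2
= 0.5 * 0.37 * 18 * 8^2
= 213.12 kN/m
Arm = H / 3 = 8 / 3 = 2.6667 m
Mo = Pa * arm = Pa * H / 3 = 213.12 * 8 / 3 = 568.32 kN-m/m

568.32 kN-m/m


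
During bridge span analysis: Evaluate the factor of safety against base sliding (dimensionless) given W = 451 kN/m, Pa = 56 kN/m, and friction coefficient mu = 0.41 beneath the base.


Resisting force = mu * W = 0.41 * 451 = 184.91 kN/m
FOS = Resisting / Driving = 184.91 / 56
= 3.302 (dimensionless)

3.302 (dimensionless)


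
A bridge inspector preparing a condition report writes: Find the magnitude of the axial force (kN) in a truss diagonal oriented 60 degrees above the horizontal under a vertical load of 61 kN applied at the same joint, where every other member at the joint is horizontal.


At the joint, only the diagonal has a vertical component, so vertical equilibrium gives:
F * sin(60) = 61
F = 61 / sin(60)
= 61 / 0.866025
= 70.44 kN

70.44 kN


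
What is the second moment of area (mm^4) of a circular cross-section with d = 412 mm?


r = d / 2 = 412 / 2 = 206.0 mm
I = pi * r^4 / 4 = pi * 206.0^4 / 4
= 1414356083.62 mm^4

1414356083.62 mm^4


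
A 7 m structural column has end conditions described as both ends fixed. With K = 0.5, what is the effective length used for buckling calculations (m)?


L_eff = K * L
= 0.5 * 7
= 3.5 m

3.5 m


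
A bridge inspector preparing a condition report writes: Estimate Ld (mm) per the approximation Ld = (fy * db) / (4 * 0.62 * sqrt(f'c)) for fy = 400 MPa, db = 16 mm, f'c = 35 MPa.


Ld = (fy * db) / (4 * 0.62 * sqrt(f'c))
= (400 * 16) / (4 * 0.62 * sqrt(35))
= 6400 / 14.6719
= 436.21 mm

436.21 mm


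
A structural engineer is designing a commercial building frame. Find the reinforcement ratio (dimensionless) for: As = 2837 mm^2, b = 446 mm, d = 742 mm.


rho = As / (b * d)
= 2837 / (446 * 742)
= 2837 / 330932
= 0.008573 (dimensionless)

0.008573 (dimensionless)


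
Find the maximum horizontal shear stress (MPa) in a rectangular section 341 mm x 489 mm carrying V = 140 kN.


A = b * h = 341 * 489 = 166749 mm^2
V = 140 kN = 140000.0 N
tau_max = 1.5 * V / A = 1.5 * 140000.0 / 166749
= 1.2594 MPa

1.2594 MPa


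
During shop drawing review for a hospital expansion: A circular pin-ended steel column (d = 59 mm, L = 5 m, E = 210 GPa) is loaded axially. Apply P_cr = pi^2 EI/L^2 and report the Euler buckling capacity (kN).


I = pi * d^4 / 64 = 594809.57 mm^4
L = 5000.0 mm
P_cr = pi^2 * E * I / L^2
= 9.8696 * 210000.0 * 594809.57 / 5000.0^2
= 49312.5 N = 49.3125 kN

49.3125 kN


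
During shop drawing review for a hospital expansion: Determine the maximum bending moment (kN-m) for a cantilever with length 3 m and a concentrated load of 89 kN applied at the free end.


For a cantilever with a point load at the free end:
M_max = P * L = 89 * 3 = 267 kN-m

267 kN-m


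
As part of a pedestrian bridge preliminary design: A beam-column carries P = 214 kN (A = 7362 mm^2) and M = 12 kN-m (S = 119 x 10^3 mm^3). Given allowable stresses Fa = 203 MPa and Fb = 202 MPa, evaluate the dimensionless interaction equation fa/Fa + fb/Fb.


f_a = P / A = 214000.0 / 7362 = 29.0682 MPa
f_b = M / S = 12000000.0 / 119000.0 = 100.8403 MPa
Ratio = f_a / Fa + f_b / Fb
= 29.0682 / 203 + 100.8403 / 202
= 0.6424 (dimensionless)

0.6424 (dimensionless)


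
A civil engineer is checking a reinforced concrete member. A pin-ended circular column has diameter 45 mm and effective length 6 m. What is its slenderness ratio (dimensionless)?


Radius of gyration r = d / 4 = 45 / 4 = 11.25 mm
L_eff = 6000.0 mm
Slenderness ratio = L / r = 6000.0 / 11.25 = 533.33 (dimensionless)

533.33 (dimensionless)


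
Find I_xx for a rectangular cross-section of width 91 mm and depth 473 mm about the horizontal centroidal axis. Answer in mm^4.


I = b * h^3 / 12
= 91 * 473^3 / 12
= 91 * 105823817 / 12
= 802497278.92 mm^4

802497278.92 mm^4


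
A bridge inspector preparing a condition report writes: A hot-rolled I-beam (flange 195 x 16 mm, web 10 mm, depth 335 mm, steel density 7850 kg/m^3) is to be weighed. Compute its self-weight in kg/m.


A_flanges = 2 * 195 * 16 = 6240 mm^2
A_web = (335 - 2 * 16) * 10 = 3030 mm^2
A_total = 6240 + 3030 = 9270 mm^2 = 0.009270 m^2
Weight = rho * A = 7850 * 0.009270 = 72.7695 kg/m

72.7695 kg/m


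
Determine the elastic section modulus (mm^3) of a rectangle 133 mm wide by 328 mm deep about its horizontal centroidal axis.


S = b * h^2 / 6
= 133 * 328^2 / 6
= 133 * 107584 / 6
= 2384778.67 mm^3

2384778.67 mm^3


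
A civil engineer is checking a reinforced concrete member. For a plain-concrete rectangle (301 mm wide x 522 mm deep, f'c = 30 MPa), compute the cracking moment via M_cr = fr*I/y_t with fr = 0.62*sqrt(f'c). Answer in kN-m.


fr = 0.62 * sqrt(30) = 0.62 * 5.4772 = 3.3959 MPa
I = 301 * 522^3 / 12 = 3567769254.0 mm^4
y_t = 261.0 mm
M_cr = fr * I / y_t = 3.3959 * 3567769254.0 / 261.0 N-mm
= 46.4204 kN-m

46.4204 kN-m


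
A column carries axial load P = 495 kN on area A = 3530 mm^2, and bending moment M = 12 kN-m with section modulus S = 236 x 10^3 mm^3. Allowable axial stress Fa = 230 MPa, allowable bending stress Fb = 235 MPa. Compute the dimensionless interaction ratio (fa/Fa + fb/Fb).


f_a = P / A = 495000.0 / 3530 = 140.2266 MPa
f_b = M / S = 12000000.0 / 236000.0 = 50.8475 MPa
Ratio = f_a / Fa + f_b / Fb
= 140.2266 / 230 + 50.8475 / 235
= 0.8261 (dimensionless)

0.8261 (dimensionless)


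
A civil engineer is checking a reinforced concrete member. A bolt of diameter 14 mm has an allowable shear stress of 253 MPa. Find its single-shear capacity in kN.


A = pi * d^2 / 4 = pi * 14^2 / 4 = 153.938 mm^2
V = f_v * A / 1000 = 253 * 153.938 / 1000
= 38.9463 kN

38.9463 kN


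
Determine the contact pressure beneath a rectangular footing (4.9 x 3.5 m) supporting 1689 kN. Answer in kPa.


A = 4.9 * 3.5 = 17.15 m^2
q = P / A = 1689 / 17.15
= 98.484 kPa

98.484 kPa


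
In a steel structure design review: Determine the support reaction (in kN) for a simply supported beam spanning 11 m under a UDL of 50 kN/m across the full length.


Total load = w * L = 50 * 11 = 550 kN
By symmetry, each reaction R = total / 2 = 550 / 2 = 275.0 kN

275.0 kN


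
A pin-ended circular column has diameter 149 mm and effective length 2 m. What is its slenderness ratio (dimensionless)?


Radius of gyration r = d / 4 = 149 / 4 = 37.25 mm
L_eff = 2000.0 mm
Slenderness ratio = L / r = 2000.0 / 37.25 = 53.69 (dimensionless)

53.69 (dimensionless)


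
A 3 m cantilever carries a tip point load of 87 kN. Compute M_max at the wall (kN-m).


For a cantilever with a point load at the free end:
M_max = P * L = 87 * 3 = 261 kN-m

261 kN-m


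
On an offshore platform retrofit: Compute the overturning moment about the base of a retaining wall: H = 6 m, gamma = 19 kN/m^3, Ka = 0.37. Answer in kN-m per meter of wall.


Pa = 0.5 * Ka * gamma * H^2
= 0.5 * 0.37 * 19 * 6^2
= 126.54 kN/m
Arm = H / 3 = 6 / 3 = 2.0 m
Mo = Pa * arm = Pa * H / 3 = 126.54 * 6 / 3 = 253.08 kN-m/m

253.08 kN-m/m


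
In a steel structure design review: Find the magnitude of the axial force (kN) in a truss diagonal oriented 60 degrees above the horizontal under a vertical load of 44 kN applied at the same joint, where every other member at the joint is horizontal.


At the joint, only the diagonal has a vertical component, so vertical equilibrium gives:
F * sin(60) = 44
F = 44 / sin(60)
= 44 / 0.866025
= 50.81 kN

50.81 kN


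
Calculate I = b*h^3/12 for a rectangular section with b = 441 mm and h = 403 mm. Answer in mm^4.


I = b * h^3 / 12
= 441 * 403^3 / 12
= 441 * 65450827 / 12
= 2405317892.25 mm^4

2405317892.25 mm^4
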